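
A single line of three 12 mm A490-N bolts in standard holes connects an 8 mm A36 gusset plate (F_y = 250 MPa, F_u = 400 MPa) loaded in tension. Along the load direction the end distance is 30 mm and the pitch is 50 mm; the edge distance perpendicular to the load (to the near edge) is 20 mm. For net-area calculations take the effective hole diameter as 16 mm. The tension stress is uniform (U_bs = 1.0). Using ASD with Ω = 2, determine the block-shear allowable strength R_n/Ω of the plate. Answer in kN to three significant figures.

Shear plane L_v = 30 + 2·50 = 130 mm; A_gv = 130 × 8 = 1040 mm².
A_nv = (130 − 2.5·16) × 8 = 720 mm².
A_nt = (20 − 0.5·16) × 8 = 96 mm².
0.6 F_u A_nv = 172.8 kN; 0.6 F_y A_gv = 156 kN → shear yielding governs the shear term.
R_n = 156 + 1.0 × 400 × 96 / 1000 = 194.4 kN.
Allowable strength R_n/Ω = 194.4 / 2 = 97.2 kN.

97.2 kN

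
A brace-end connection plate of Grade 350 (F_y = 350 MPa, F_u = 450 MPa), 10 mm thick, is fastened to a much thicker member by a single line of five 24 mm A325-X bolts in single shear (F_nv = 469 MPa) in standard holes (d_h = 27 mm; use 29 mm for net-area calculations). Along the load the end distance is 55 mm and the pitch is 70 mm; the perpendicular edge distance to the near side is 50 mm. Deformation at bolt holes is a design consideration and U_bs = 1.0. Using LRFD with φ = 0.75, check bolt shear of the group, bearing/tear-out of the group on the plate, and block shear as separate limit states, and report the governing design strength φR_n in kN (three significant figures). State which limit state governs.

Bolt shear: A_b = π·24²/4 = 452.4 mm²; R_n = 469 × 452.4 × 5 × 1 / 1000 = 1061 kN → 0.75 × 1061 = 796 kN.
Bearing: edge l_c = 41.5, r_n = 224.1 kN; interior l_c = 43, r_n = 232.2 kN; R_n = 224.1 + 4·232.2 = 1153 kN → 865 kN.
Block shear: A_gv = 3350, A_nv = 2045, A_nt = 355 mm²; R_n = min(0.6F_uA_nv, 0.6F_yA_gv) + U_bs·F_u·A_nt = 711.9 kN → 534 kN.
Block shear governs: 534 kN.

534 kN (block shear governs)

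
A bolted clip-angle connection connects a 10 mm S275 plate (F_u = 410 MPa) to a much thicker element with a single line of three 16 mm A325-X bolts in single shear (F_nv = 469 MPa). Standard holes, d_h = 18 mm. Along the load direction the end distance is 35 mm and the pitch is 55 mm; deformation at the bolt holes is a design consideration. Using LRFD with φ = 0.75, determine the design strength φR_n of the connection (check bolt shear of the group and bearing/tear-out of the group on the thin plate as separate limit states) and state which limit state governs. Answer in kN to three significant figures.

Bolt shear: A_b = π·16²/4 = 201.1 mm²; R_n = 469 × 201.1 × 3 × 1 / 1000 = 282.9 kN → 0.75 × 282.9 = 212 kN.
Bearing (1.2 l_c t F_u ≤ 2.4 d t F_u): upper limit = 2.4·16·10·410 / 1000 = 157.4 kN.
  Edge l_c = 35 − 18/2 = 26 → r_n = 127.9 kN; interior l_c = 55 − 18 = 37 → r_n = 157.4 kN.
  R_n,bearing = 1·127.9 + 2·157.4 = 442.8 kN → 0.75 × 442.8 = 332 kN.
Bolt shear governs: 212 kN.

212 kN (bolt shear governs)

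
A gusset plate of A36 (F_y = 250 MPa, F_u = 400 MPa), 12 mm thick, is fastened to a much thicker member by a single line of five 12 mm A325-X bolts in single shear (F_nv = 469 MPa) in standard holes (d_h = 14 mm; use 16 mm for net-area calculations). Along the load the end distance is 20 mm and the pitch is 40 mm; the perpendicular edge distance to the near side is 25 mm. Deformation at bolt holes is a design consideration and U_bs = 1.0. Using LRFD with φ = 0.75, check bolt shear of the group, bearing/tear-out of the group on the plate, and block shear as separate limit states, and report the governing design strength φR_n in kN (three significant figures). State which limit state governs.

Bolt shear: A_b = π·12²/4 = 113.1 mm²; R_n = 469 × 113.1 × 5 × 1 / 1000 = 265.2 kN → 0.75 × 265.2 = 199 kN.
Bearing: edge l_c = 13, r_n = 74.88 kN; interior l_c = 26, r_n = 138.2 kN; R_n = 74.88 + 4·138.2 = 627.8 kN → 471 kN.
Block shear: A_gv = 2160, A_nv = 1296, A_nt = 204 mm²; R_n = min(0.6F_uA_nv, 0.6F_yA_gv) + U_bs·F_u·A_nt = 392.6 kN → 294 kN.
Bolt shear governs: 199 kN.

199 kN (bolt shear governs)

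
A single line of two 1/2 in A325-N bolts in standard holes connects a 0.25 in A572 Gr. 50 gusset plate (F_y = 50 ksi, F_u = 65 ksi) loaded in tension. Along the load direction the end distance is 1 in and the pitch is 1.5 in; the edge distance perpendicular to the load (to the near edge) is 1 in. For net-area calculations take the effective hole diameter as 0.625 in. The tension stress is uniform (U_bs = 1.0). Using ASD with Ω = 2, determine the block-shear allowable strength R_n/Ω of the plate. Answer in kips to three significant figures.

13.2 kips

Shear plane L_v = 1 + 1·1.5 = 2.5 in; A_gv = 2.5 × 0.25 = 0.625 in².
A_nv = (2.5 − 1.5·0.625) × 0.25 = 0.3906 in².
A_nt = (1 − 0.5·0.625) × 0.25 = 0.1719 in².
0.6 F_u A_nv = 15.23 kips; 0.6 F_y A_gv = 18.75 kips → shear rupture governs the shear term.
R_n = 15.23 + 1.0 × 65 × 0.1719 = 26.41 kips.
Allowable strength R_n/Ω = 26.41 / 2 = 13.2 kips.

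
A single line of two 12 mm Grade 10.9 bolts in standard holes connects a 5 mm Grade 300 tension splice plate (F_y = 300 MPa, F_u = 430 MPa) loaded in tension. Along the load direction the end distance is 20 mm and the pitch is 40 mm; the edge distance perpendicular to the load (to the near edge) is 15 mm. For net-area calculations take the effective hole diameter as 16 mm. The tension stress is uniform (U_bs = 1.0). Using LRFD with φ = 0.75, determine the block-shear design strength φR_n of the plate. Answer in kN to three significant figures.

Shear plane L_v = 20 + 1·40 = 60 mm; A_gv = 60 × 5 = 300 mm².
A_nv = (60 − 1.5·16) × 5 = 180 mm².
A_nt = (15 − 0.5·16) × 5 = 35 mm².
0.6 F_u A_nv = 46.44 kN; 0.6 F_y A_gv = 54 kN → shear rupture governs the shear term.
R_n = 46.44 + 1.0 × 430 × 35 / 1000 = 61.49 kN.
Design strength φR_n = 0.75 × 61.49 = 46.1 kN.

46.1 kN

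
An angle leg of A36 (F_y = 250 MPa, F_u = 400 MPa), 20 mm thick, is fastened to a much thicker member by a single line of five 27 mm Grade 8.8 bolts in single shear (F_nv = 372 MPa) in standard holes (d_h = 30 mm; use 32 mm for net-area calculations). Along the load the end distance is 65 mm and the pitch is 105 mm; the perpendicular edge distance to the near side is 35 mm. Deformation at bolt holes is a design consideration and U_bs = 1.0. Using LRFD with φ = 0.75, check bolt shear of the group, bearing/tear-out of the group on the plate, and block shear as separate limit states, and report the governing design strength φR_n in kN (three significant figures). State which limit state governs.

Bolt shear: A_b = π·27²/4 = 572.6 mm²; R_n = 372 × 572.6 × 5 × 1 / 1000 = 1065 kN → 0.75 × 1065 = 799 kN.
Bearing: edge l_c = 50, r_n = 480 kN; interior l_c = 75, r_n = 518.4 kN; R_n = 480 + 4·518.4 = 2554 kN → 1920 kN.
Block shear: A_gv = 9700, A_nv = 6820, A_nt = 380 mm²; R_n = min(0.6F_uA_nv, 0.6F_yA_gv) + U_bs·F_u·A_nt = 1607 kN → 1210 kN.
Bolt shear governs: 799 kN.

799 kN (bolt shear governs)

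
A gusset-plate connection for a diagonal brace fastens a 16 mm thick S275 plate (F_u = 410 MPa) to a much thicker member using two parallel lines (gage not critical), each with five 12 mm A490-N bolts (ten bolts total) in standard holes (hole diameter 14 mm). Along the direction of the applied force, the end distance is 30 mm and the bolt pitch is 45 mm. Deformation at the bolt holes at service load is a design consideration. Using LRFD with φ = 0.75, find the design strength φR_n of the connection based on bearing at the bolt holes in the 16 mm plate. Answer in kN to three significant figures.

Per bolt r_n = 1.2 l_c t F_u ≤ 2.4 d t F_u; upper limit = 2.4 × 12 × 16 × 410 / 1000 = 188.9 kN.
Edge bolt: l_c = 30 − 14/2 = 23 mm → 1.2 × 23 × 16 × 410 / 1000 = 181.1 → r_n = 181.1 kN.
Interior bolts: l_c = 45 − 14 = 31 mm → 1.2 × 31 × 16 × 410 / 1000 = 244 → r_n = 188.9 kN.
R_n = 2 × 181.1 + 8 × 188.9 = 1874 kN.
Design strength φR_n = 0.75 × 1874 = 1410 kN.

1410 kN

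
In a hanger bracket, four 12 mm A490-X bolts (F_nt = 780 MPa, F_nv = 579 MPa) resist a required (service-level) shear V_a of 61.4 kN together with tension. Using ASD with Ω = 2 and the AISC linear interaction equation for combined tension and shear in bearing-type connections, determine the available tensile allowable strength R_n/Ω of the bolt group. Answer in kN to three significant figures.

147 kN

A_b = π·12²/4 = 113.1 mm²; f_rv = 61.4 × 1000 / (4 × 113.1) = 135.7 MPa.
F'_nt = 1.3 F_nt − (Ω F_nt / F_nv) f_rv = 1.3·780 − (2·780/579)·135.7 = 648.3 MPa, capped at F_nt → F'_nt = 648.3 MPa.
R_n = F'_nt · A_b · n = 648.3 × 113.1 × 4 / 1000 = 293.3 kN.
Allowable strength R_n/Ω = 293.3 / 2 = 147 kN.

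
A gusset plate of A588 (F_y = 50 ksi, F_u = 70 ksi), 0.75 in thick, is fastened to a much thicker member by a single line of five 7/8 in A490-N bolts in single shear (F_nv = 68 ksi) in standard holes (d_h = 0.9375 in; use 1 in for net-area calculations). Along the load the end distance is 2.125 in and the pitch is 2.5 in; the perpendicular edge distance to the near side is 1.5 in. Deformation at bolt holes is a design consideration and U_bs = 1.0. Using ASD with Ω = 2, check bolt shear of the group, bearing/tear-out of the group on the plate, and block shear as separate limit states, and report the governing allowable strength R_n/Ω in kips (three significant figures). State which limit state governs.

Bolt shear: A_b = π·0.875²/4 = 0.6013 in²; R_n = 68 × 0.6013 × 5 × 1 = 204.4 kips → 204.4 / 2 = 102 kips.
Bearing: edge l_c = 1.656, r_n = 104.3 kips; interior l_c = 1.562, r_n = 98.44 kips; R_n = 104.3 + 4·98.44 = 498.1 kips → 249 kips.
Block shear: A_gv = 9.094, A_nv = 5.719, A_nt = 0.75 in²; R_n = min(0.6F_uA_nv, 0.6F_yA_gv) + U_bs·F_u·A_nt = 292.7 kips → 146 kips.
Bolt shear governs: 102 kips.

102 kips (bolt shear governs)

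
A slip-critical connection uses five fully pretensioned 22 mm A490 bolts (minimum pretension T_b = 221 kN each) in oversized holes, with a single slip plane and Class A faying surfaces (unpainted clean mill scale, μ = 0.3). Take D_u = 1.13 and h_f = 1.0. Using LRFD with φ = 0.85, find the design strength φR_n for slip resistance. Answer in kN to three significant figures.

318 kN

R_n = μ · D_u · h_f · T_b · n_s · n_b = 0.3 × 1.13 × 1.0 × 221 × 1 × 5 = 374.6 kN.
Design strength φR_n = 0.85 × 374.6 = 318 kN.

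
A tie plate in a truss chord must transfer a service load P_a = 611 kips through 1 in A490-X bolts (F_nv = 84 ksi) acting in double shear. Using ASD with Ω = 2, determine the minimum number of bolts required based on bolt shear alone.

A_b = π·1²/4 = 0.7854 in².
Per-bolt allowable strength R_n/Ω = 84 × 0.7854 × 2 / 2 = 65.97 kips.
n ≥ 611 / 65.97 = 9.261 → use 10 bolts.

10 bolts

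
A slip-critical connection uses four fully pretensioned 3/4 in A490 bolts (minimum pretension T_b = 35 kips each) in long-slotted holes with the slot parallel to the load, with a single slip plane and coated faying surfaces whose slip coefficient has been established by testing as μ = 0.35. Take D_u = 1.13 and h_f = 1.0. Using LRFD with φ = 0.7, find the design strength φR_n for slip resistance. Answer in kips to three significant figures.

38.8 kips

R_n = μ · D_u · h_f · T_b · n_s · n_b = 0.35 × 1.13 × 1.0 × 35 × 1 × 4 = 55.37 kips.
Design strength φR_n = 0.7 × 55.37 = 38.8 kips.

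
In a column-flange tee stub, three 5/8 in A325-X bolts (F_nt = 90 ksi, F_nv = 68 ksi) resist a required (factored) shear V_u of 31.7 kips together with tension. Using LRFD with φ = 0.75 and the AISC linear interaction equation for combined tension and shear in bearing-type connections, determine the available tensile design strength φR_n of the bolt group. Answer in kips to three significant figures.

A_b = π·0.625²/4 = 0.3068 in²; f_rv = 31.7 / (3 × 0.3068) = 34.44 ksi.
F'_nt = 1.3 F_nt − (F_nt / φF_nv) f_rv = 1.3·90 − (90/(0.75·68))·34.44 = 56.22 ksi, capped at F_nt → F'_nt = 56.22 ksi.
R_n = F'_nt · A_b · n = 56.22 × 0.3068 × 3 = 51.74 kips.
Design strength φR_n = 0.75 × 51.74 = 38.8 kips.

38.8 kips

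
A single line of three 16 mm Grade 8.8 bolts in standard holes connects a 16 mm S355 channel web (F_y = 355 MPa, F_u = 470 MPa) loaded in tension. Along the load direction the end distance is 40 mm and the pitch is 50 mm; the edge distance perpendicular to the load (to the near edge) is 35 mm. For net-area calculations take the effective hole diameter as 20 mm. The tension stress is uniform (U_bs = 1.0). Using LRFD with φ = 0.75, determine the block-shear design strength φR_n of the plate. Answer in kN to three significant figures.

446 kN

Shear plane L_v = 40 + 2·50 = 140 mm; A_gv = 140 × 16 = 2240 mm².
A_nv = (140 − 2.5·20) × 16 = 1440 mm².
A_nt = (35 − 0.5·20) × 16 = 400 mm².
0.6 F_u A_nv = 406.1 kN; 0.6 F_y A_gv = 477.1 kN → shear rupture governs the shear term.
R_n = 406.1 + 1.0 × 470 × 400 / 1000 = 594.1 kN.
Design strength φR_n = 0.75 × 594.1 = 446 kN.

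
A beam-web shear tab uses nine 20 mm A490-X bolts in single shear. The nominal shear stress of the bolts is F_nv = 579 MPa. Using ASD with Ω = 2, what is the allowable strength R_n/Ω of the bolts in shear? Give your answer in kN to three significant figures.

A_b = π × 20² / 4 = 314.2 mm².
R_n = F_nv · A_b · n · n_s = 579 × 314.2 × 9 × 1 / 1000 = 1637 kN.
Allowable strength R_n/Ω = 1637 / 2 = 819 kN.

819 kN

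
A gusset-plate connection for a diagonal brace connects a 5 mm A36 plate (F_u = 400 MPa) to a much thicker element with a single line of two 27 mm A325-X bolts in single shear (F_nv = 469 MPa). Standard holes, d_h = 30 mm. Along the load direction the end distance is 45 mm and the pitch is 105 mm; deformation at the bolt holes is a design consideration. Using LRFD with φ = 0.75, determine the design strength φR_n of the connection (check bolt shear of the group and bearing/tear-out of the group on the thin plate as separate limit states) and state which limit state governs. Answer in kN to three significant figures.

Bolt shear: A_b = π·27²/4 = 572.6 mm²; R_n = 469 × 572.6 × 2 × 1 / 1000 = 537.1 kN → 0.75 × 537.1 = 403 kN.
Bearing (1.2 l_c t F_u ≤ 2.4 d t F_u): upper limit = 2.4·27·5·400 / 1000 = 129.6 kN.
  Edge l_c = 45 − 30/2 = 30 → r_n = 72 kN; interior l_c = 105 − 30 = 75 → r_n = 129.6 kN.
  R_n,bearing = 1·72 + 1·129.6 = 201.6 kN → 0.75 × 201.6 = 151 kN.
Bearing governs: 151 kN.

151 kN (bearing governs)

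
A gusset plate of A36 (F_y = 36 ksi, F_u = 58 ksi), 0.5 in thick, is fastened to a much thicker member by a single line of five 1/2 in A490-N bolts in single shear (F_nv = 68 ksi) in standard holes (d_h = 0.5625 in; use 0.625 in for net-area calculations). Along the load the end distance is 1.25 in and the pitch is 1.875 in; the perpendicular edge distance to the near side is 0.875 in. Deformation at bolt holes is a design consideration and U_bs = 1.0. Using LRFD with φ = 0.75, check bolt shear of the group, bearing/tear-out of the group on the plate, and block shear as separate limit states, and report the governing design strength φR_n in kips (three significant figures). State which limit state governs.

50.1 kips (bolt shear governs)

Bolt shear: A_b = π·0.5²/4 = 0.1963 in²; R_n = 68 × 0.1963 × 5 × 1 = 66.76 kips → 0.75 × 66.76 = 50.1 kips.
Bearing: edge l_c = 0.9688, r_n = 33.71 kips; interior l_c = 1.312, r_n = 34.8 kips; R_n = 33.71 + 4·34.8 = 172.9 kips → 130 kips.
Block shear: A_gv = 4.375, A_nv = 2.969, A_nt = 0.2812 in²; R_n = min(0.6F_uA_nv, 0.6F_yA_gv) + U_bs·F_u·A_nt = 110.8 kips → 83.1 kips.
Bolt shear governs: 50.1 kips.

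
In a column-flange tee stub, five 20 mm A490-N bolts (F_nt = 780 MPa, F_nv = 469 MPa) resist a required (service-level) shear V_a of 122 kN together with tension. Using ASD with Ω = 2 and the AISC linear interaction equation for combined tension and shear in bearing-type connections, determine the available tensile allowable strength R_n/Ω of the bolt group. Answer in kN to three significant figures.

593 kN

A_b = π·20²/4 = 314.2 mm²; f_rv = 122 × 1000 / (5 × 314.2) = 77.67 MPa.
F'_nt = 1.3 F_nt − (Ω F_nt / F_nv) f_rv = 1.3·780 − (2·780/469)·77.67 = 755.7 MPa, capped at F_nt → F'_nt = 755.7 MPa.
R_n = F'_nt · A_b · n = 755.7 × 314.2 × 5 / 1000 = 1187 kN.
Allowable strength R_n/Ω = 1187 / 2 = 593 kN.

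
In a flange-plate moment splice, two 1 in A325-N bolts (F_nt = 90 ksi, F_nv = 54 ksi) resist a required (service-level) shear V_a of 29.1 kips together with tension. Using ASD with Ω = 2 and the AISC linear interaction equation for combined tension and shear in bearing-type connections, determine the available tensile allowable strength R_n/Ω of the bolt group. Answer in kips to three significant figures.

43.4 kips

A_b = π·1²/4 = 0.7854 in²; f_rv = 29.1 / (2 × 0.7854) = 18.53 ksi.
F'_nt = 1.3 F_nt − (Ω F_nt / F_nv) f_rv = 1.3·90 − (2·90/54)·18.53 = 55.25 ksi, capped at F_nt → F'_nt = 55.25 ksi.
R_n = F'_nt · A_b · n = 55.25 × 0.7854 × 2 = 86.78 kips.
Allowable strength R_n/Ω = 86.78 / 2 = 43.4 kips.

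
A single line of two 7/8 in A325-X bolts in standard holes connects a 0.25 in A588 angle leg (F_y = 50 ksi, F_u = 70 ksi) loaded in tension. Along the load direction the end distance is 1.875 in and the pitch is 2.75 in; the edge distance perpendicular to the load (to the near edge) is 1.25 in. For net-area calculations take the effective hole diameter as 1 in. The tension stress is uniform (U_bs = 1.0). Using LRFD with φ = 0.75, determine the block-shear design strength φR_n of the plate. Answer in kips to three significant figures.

Shear plane L_v = 1.875 + 1·2.75 = 4.625 in; A_gv = 4.625 × 0.25 = 1.156 in².
A_nv = (4.625 − 1.5·1) × 0.25 = 0.7812 in².
A_nt = (1.25 − 0.5·1) × 0.25 = 0.1875 in².
0.6 F_u A_nv = 32.81 kips; 0.6 F_y A_gv = 34.69 kips → shear rupture governs the shear term.
R_n = 32.81 + 1.0 × 70 × 0.1875 = 45.94 kips.
Design strength φR_n = 0.75 × 45.94 = 34.5 kips.

34.5 kips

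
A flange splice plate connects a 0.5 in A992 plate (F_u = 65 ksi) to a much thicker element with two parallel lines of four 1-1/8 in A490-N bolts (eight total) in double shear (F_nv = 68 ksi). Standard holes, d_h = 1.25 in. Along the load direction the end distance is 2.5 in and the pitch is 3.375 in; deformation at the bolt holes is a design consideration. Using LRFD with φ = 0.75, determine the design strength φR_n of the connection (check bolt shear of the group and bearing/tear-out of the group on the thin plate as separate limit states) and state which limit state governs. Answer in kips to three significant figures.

483 kips (bearing governs)

Bolt shear: A_b = π·1.125²/4 = 0.994 in²; R_n = 68 × 0.994 × 8 × 2 = 1081 kips → 0.75 × 1081 = 811 kips.
Bearing (1.2 l_c t F_u ≤ 2.4 d t F_u): upper limit = 2.4·1.125·0.5·65 = 87.75 kips.
  Edge l_c = 2.5 − 1.25/2 = 1.875 → r_n = 73.12 kips; interior l_c = 3.375 − 1.25 = 2.125 → r_n = 82.88 kips.
  R_n,bearing = 2·73.12 + 6·82.88 = 643.5 kips → 0.75 × 643.5 = 483 kips.
Bearing governs: 483 kips.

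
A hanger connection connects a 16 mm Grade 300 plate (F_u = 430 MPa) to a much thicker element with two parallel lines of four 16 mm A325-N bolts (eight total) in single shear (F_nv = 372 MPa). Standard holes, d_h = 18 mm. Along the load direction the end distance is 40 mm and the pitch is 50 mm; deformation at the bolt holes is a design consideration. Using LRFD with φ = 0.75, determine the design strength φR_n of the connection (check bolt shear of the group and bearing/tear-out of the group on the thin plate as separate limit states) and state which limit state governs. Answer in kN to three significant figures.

449 kN (bolt shear governs)

Bolt shear: A_b = π·16²/4 = 201.1 mm²; R_n = 372 × 201.1 × 8 × 1 / 1000 = 598.4 kN → 0.75 × 598.4 = 449 kN.
Bearing (1.2 l_c t F_u ≤ 2.4 d t F_u): upper limit = 2.4·16·16·430 / 1000 = 264.2 kN.
  Edge l_c = 40 − 18/2 = 31 → r_n = 255.9 kN; interior l_c = 50 − 18 = 32 → r_n = 264.2 kN.
  R_n,bearing = 2·255.9 + 6·264.2 = 2097 kN → 0.75 × 2097 = 1570 kN.
Bolt shear governs: 449 kN.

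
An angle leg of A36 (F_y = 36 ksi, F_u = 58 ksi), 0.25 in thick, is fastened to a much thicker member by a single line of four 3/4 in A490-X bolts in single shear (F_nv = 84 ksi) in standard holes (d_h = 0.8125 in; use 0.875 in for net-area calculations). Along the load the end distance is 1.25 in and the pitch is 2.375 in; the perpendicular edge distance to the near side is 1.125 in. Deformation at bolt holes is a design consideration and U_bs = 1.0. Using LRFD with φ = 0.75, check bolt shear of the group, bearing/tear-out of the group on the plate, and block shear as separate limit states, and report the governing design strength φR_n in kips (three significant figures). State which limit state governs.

41.4 kips (block shear governs)

Bolt shear: A_b = π·0.75²/4 = 0.4418 in²; R_n = 84 × 0.4418 × 4 × 1 = 148.4 kips → 0.75 × 148.4 = 111 kips.
Bearing: edge l_c = 0.8438, r_n = 14.68 kips; interior l_c = 1.562, r_n = 26.1 kips; R_n = 14.68 + 3·26.1 = 92.98 kips → 69.7 kips.
Block shear: A_gv = 2.094, A_nv = 1.328, A_nt = 0.1719 in²; R_n = min(0.6F_uA_nv, 0.6F_yA_gv) + U_bs·F_u·A_nt = 55.19 kips → 41.4 kips.
Block shear governs: 41.4 kips.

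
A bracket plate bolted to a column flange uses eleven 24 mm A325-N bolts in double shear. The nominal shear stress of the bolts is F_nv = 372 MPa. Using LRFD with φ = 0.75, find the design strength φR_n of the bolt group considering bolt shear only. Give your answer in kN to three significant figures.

2780 kN

A_b = π × 24² / 4 = 452.4 mm².
R_n = F_nv · A_b · n · n_s = 372 × 452.4 × 11 × 2 / 1000 = 3702 kN.
Design strength φR_n = 0.75 × 3702 = 2780 kN.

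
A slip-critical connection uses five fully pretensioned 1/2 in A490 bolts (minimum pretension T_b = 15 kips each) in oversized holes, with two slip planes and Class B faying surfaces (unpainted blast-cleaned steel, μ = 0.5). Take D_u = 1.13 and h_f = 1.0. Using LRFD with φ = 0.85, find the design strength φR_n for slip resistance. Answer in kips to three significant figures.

R_n = μ · D_u · h_f · T_b · n_s · n_b = 0.5 × 1.13 × 1.0 × 15 × 2 × 5 = 84.75 kips.
Design strength φR_n = 0.85 × 84.75 = 72 kips.

72 kips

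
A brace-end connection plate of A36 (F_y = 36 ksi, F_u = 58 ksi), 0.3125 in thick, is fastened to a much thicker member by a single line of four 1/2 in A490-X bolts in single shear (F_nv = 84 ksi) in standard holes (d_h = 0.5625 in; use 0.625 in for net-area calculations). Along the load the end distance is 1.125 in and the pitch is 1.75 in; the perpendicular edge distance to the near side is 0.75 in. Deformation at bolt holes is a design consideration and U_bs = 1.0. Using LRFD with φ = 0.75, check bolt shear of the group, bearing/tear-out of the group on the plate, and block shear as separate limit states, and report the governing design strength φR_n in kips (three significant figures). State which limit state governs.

Bolt shear: A_b = π·0.5²/4 = 0.1963 in²; R_n = 84 × 0.1963 × 4 × 1 = 65.97 kips → 0.75 × 65.97 = 49.5 kips.
Bearing: edge l_c = 0.8438, r_n = 18.35 kips; interior l_c = 1.188, r_n = 21.75 kips; R_n = 18.35 + 3·21.75 = 83.6 kips → 62.7 kips.
Block shear: A_gv = 1.992, A_nv = 1.309, A_nt = 0.1367 in²; R_n = min(0.6F_uA_nv, 0.6F_yA_gv) + U_bs·F_u·A_nt = 50.96 kips → 38.2 kips.
Block shear governs: 38.2 kips.

38.2 kips (block shear governs)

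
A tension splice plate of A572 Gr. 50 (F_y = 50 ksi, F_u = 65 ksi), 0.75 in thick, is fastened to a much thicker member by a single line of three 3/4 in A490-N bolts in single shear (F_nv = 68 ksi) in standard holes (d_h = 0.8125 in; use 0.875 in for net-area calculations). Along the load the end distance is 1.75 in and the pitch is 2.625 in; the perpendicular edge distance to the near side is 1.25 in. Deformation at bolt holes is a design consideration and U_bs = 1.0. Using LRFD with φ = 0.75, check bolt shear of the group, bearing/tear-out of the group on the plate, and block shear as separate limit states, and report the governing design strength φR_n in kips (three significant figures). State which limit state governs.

Bolt shear: A_b = π·0.75²/4 = 0.4418 in²; R_n = 68 × 0.4418 × 3 × 1 = 90.12 kips → 0.75 × 90.12 = 67.6 kips.
Bearing: edge l_c = 1.344, r_n = 78.61 kips; interior l_c = 1.812, r_n = 87.75 kips; R_n = 78.61 + 2·87.75 = 254.1 kips → 191 kips.
Block shear: A_gv = 5.25, A_nv = 3.609, A_nt = 0.6094 in²; R_n = min(0.6F_uA_nv, 0.6F_yA_gv) + U_bs·F_u·A_nt = 180.4 kips → 135 kips.
Bolt shear governs: 67.6 kips.

67.6 kips (bolt shear governs)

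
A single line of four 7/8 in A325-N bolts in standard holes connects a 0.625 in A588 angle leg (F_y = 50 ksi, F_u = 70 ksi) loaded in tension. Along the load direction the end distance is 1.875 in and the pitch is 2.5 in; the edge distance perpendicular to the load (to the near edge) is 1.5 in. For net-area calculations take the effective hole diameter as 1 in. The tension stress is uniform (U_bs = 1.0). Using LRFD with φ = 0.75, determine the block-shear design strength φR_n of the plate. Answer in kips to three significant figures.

Shear plane L_v = 1.875 + 3·2.5 = 9.375 in; A_gv = 9.375 × 0.625 = 5.859 in².
A_nv = (9.375 − 3.5·1) × 0.625 = 3.672 in².
A_nt = (1.5 − 0.5·1) × 0.625 = 0.625 in².
0.6 F_u A_nv = 154.2 kips; 0.6 F_y A_gv = 175.8 kips → shear rupture governs the shear term.
R_n = 154.2 + 1.0 × 70 × 0.625 = 198 kips.
Design strength φR_n = 0.75 × 198 = 148 kips.

148 kips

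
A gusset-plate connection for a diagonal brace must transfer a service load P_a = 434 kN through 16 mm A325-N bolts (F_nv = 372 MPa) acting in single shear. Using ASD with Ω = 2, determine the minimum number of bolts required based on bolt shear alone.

A_b = π·16²/4 = 201.1 mm².
Per-bolt allowable strength R_n/Ω = 372 × 201.1 × 1 / 1000 / 2 = 37.4 kN.
n ≥ 434 / 37.4 = 11.61 → use 12 bolts.

12 bolts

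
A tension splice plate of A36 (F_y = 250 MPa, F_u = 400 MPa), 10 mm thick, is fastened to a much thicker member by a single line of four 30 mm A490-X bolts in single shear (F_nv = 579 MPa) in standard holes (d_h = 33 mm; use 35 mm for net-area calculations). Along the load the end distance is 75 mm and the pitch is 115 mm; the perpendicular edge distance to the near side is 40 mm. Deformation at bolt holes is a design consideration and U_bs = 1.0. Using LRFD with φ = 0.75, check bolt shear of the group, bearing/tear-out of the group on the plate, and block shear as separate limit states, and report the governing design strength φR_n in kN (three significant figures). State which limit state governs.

Bolt shear: A_b = π·30²/4 = 706.9 mm²; R_n = 579 × 706.9 × 4 × 1 / 1000 = 1637 kN → 0.75 × 1637 = 1230 kN.
Bearing: edge l_c = 58.5, r_n = 280.8 kN; interior l_c = 82, r_n = 288 kN; R_n = 280.8 + 3·288 = 1145 kN → 859 kN.
Block shear: A_gv = 4200, A_nv = 2975, A_nt = 225 mm²; R_n = min(0.6F_uA_nv, 0.6F_yA_gv) + U_bs·F_u·A_nt = 720 kN → 540 kN.
Block shear governs: 540 kN.

540 kN (block shear governs)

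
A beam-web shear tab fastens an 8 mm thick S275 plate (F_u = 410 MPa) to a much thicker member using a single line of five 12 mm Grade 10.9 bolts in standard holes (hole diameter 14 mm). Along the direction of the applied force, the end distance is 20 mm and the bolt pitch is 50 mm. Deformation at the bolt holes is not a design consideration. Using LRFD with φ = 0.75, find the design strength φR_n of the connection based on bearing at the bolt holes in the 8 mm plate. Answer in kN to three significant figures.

Per bolt r_n = 1.5 l_c t F_u ≤ 3.0 d t F_u; upper limit = 3.0 × 12 × 8 × 410 / 1000 = 118.1 kN.
Edge bolt: l_c = 20 − 14/2 = 13 mm → 1.5 × 13 × 8 × 410 / 1000 = 63.96 → r_n = 63.96 kN.
Interior bolts: l_c = 50 − 14 = 36 mm → 1.5 × 36 × 8 × 410 / 1000 = 177.1 → r_n = 118.1 kN.
R_n = 1 × 63.96 + 4 × 118.1 = 536.3 kN.
Design strength φR_n = 0.75 × 536.3 = 402 kN.

402 kN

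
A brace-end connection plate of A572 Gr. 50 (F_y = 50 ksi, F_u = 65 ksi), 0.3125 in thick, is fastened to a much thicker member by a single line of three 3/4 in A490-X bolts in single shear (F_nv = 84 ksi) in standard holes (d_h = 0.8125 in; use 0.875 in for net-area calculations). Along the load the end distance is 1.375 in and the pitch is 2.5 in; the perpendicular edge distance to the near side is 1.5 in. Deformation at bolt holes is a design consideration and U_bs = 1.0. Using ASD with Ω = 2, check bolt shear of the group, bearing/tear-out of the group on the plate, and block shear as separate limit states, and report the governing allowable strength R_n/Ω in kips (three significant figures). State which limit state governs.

36.3 kips (block shear governs)

Bolt shear: A_b = π·0.75²/4 = 0.4418 in²; R_n = 84 × 0.4418 × 3 × 1 = 111.3 kips → 111.3 / 2 = 55.7 kips.
Bearing: edge l_c = 0.9688, r_n = 23.61 kips; interior l_c = 1.688, r_n = 36.56 kips; R_n = 23.61 + 2·36.56 = 96.74 kips → 48.4 kips.
Block shear: A_gv = 1.992, A_nv = 1.309, A_nt = 0.332 in²; R_n = min(0.6F_uA_nv, 0.6F_yA_gv) + U_bs·F_u·A_nt = 72.62 kips → 36.3 kips.
Block shear governs: 36.3 kips.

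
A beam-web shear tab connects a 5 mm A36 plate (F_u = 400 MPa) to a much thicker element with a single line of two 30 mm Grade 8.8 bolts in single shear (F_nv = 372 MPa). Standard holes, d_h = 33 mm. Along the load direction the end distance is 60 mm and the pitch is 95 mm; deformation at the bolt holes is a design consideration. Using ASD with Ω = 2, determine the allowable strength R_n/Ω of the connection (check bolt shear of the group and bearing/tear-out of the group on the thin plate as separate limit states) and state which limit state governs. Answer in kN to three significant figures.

Bolt shear: A_b = π·30²/4 = 706.9 mm²; R_n = 372 × 706.9 × 2 × 1 / 1000 = 525.9 kN → 525.9 / 2 = 263 kN.
Bearing (1.2 l_c t F_u ≤ 2.4 d t F_u): upper limit = 2.4·30·5·400 / 1000 = 144 kN.
  Edge l_c = 60 − 33/2 = 43.5 → r_n = 104.4 kN; interior l_c = 95 − 33 = 62 → r_n = 144 kN.
  R_n,bearing = 1·104.4 + 1·144 = 248.4 kN → 248.4 / 2 = 124 kN.
Bearing governs: 124 kN.

124 kN (bearing governs)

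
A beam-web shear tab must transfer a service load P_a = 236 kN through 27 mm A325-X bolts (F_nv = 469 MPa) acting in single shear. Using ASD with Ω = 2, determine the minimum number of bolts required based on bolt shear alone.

2 bolts

A_b = π·27²/4 = 572.6 mm².
Per-bolt allowable strength R_n/Ω = 469 × 572.6 × 1 / 1000 / 2 = 134.3 kN.
n ≥ 236 / 134.3 = 1.758 → use 2 bolts.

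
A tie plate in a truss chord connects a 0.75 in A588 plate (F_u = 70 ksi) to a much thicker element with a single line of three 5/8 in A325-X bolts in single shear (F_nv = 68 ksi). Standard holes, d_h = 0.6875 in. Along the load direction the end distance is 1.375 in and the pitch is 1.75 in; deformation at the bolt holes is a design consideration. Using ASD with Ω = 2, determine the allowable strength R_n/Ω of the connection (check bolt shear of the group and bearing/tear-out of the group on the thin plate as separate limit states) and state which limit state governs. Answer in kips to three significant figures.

Bolt shear: A_b = π·0.625²/4 = 0.3068 in²; R_n = 68 × 0.3068 × 3 × 1 = 62.59 kips → 62.59 / 2 = 31.3 kips.
Bearing (1.2 l_c t F_u ≤ 2.4 d t F_u): upper limit = 2.4·0.625·0.75·70 = 78.75 kips.
  Edge l_c = 1.375 − 0.6875/2 = 1.031 → r_n = 64.97 kips; interior l_c = 1.75 − 0.6875 = 1.062 → r_n = 66.94 kips.
  R_n,bearing = 1·64.97 + 2·66.94 = 198.8 kips → 198.8 / 2 = 99.4 kips.
Bolt shear governs: 31.3 kips.

31.3 kips (bolt shear governs)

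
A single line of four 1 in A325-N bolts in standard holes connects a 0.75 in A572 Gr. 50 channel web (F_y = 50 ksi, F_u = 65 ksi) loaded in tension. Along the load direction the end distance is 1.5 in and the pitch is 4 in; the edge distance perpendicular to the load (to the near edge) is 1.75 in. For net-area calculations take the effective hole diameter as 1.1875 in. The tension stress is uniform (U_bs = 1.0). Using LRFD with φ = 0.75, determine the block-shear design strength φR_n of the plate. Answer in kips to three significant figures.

Shear plane L_v = 1.5 + 3·4 = 13.5 in; A_gv = 13.5 × 0.75 = 10.12 in².
A_nv = (13.5 − 3.5·1.1875) × 0.75 = 7.008 in².
A_nt = (1.75 − 0.5·1.1875) × 0.75 = 0.8672 in².
0.6 F_u A_nv = 273.3 kips; 0.6 F_y A_gv = 303.8 kips → shear rupture governs the shear term.
R_n = 273.3 + 1.0 × 65 × 0.8672 = 329.7 kips.
Design strength φR_n = 0.75 × 329.7 = 247 kips.

247 kips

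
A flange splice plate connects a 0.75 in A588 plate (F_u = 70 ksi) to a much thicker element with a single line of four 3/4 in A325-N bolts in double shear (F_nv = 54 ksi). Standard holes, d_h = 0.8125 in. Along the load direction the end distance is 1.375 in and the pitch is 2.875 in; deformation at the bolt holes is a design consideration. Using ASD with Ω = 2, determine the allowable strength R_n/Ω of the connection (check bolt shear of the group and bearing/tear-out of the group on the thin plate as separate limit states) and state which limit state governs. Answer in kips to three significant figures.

95.4 kips (bolt shear governs)

Bolt shear: A_b = π·0.75²/4 = 0.4418 in²; R_n = 54 × 0.4418 × 4 × 2 = 190.9 kips → 190.9 / 2 = 95.4 kips.
Bearing (1.2 l_c t F_u ≤ 2.4 d t F_u): upper limit = 2.4·0.75·0.75·70 = 94.5 kips.
  Edge l_c = 1.375 − 0.8125/2 = 0.9688 → r_n = 61.03 kips; interior l_c = 2.875 − 0.8125 = 2.062 → r_n = 94.5 kips.
  R_n,bearing = 1·61.03 + 3·94.5 = 344.5 kips → 344.5 / 2 = 172 kips.
Bolt shear governs: 95.4 kips.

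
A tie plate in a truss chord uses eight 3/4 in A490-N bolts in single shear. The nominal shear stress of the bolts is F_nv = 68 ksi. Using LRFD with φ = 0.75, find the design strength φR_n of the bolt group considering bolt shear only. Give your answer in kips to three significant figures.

A_b = π × 0.75² / 4 = 0.4418 in².
R_n = F_nv · A_b · n · n_s = 68 × 0.4418 × 8 × 1 = 240.3 kips.
Design strength φR_n = 0.75 × 240.3 = 180 kips.

180 kips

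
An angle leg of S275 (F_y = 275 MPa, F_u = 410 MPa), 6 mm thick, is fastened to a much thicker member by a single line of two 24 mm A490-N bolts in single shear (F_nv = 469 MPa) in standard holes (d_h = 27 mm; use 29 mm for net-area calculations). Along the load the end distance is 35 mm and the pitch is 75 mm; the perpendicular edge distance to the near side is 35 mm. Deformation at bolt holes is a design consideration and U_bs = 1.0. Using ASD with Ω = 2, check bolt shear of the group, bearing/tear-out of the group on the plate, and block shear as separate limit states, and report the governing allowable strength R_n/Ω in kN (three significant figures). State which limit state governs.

Bolt shear: A_b = π·24²/4 = 452.4 mm²; R_n = 469 × 452.4 × 2 × 1 / 1000 = 424.3 kN → 424.3 / 2 = 212 kN.
Bearing: edge l_c = 21.5, r_n = 63.47 kN; interior l_c = 48, r_n = 141.7 kN; R_n = 63.47 + 1·141.7 = 205.2 kN → 103 kN.
Block shear: A_gv = 660, A_nv = 399, A_nt = 123 mm²; R_n = min(0.6F_uA_nv, 0.6F_yA_gv) + U_bs·F_u·A_nt = 148.6 kN → 74.3 kN.
Block shear governs: 74.3 kN.

74.3 kN (block shear governs)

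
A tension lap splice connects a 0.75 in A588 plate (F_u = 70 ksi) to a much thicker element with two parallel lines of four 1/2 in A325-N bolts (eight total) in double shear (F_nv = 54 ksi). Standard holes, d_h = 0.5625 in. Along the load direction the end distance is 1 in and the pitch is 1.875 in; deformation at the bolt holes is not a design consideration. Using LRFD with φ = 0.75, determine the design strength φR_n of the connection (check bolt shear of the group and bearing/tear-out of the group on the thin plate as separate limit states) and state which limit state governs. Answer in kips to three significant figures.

Bolt shear: A_b = π·0.5²/4 = 0.1963 in²; R_n = 54 × 0.1963 × 8 × 2 = 169.6 kips → 0.75 × 169.6 = 127 kips.
Bearing (1.5 l_c t F_u ≤ 3.0 d t F_u): upper limit = 3.0·0.5·0.75·70 = 78.75 kips.
  Edge l_c = 1 − 0.5625/2 = 0.7188 → r_n = 56.6 kips; interior l_c = 1.875 − 0.5625 = 1.312 → r_n = 78.75 kips.
  R_n,bearing = 2·56.6 + 6·78.75 = 585.7 kips → 0.75 × 585.7 = 439 kips.
Bolt shear governs: 127 kips.

127 kips (bolt shear governs)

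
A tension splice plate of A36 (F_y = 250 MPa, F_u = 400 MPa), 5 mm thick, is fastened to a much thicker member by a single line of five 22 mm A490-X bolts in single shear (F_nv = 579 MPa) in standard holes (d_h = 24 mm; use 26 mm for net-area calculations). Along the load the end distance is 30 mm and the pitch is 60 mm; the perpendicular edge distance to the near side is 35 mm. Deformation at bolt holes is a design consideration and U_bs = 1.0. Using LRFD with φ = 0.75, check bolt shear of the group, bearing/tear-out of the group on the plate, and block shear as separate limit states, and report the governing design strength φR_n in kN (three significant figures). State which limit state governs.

171 kN (block shear governs)

Bolt shear: A_b = π·22²/4 = 380.1 mm²; R_n = 579 × 380.1 × 5 × 1 / 1000 = 1100 kN → 0.75 × 1100 = 825 kN.
Bearing: edge l_c = 18, r_n = 43.2 kN; interior l_c = 36, r_n = 86.4 kN; R_n = 43.2 + 4·86.4 = 388.8 kN → 292 kN.
Block shear: A_gv = 1350, A_nv = 765, A_nt = 110 mm²; R_n = min(0.6F_uA_nv, 0.6F_yA_gv) + U_bs·F_u·A_nt = 227.6 kN → 171 kN.
Block shear governs: 171 kN.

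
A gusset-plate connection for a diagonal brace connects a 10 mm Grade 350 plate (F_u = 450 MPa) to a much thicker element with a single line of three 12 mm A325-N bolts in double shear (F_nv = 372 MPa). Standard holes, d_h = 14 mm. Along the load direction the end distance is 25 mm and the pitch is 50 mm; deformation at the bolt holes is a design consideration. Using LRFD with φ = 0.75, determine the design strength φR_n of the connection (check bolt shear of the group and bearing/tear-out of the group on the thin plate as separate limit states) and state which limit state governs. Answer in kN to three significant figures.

Bolt shear: A_b = π·12²/4 = 113.1 mm²; R_n = 372 × 113.1 × 3 × 2 / 1000 = 252.4 kN → 0.75 × 252.4 = 189 kN.
Bearing (1.2 l_c t F_u ≤ 2.4 d t F_u): upper limit = 2.4·12·10·450 / 1000 = 129.6 kN.
  Edge l_c = 25 − 14/2 = 18 → r_n = 97.2 kN; interior l_c = 50 − 14 = 36 → r_n = 129.6 kN.
  R_n,bearing = 1·97.2 + 2·129.6 = 356.4 kN → 0.75 × 356.4 = 267 kN.
Bolt shear governs: 189 kN.

189 kN (bolt shear governs)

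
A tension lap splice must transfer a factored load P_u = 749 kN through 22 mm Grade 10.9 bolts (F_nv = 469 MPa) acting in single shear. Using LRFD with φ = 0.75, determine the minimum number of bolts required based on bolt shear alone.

A_b = π·22²/4 = 380.1 mm².
Per-bolt design strength φR_n = 0.75 × 469 × 380.1 × 1 / 1000 = 133.7 kN.
n ≥ 749 / 133.7 = 5.602 → use 6 bolts.

6 bolts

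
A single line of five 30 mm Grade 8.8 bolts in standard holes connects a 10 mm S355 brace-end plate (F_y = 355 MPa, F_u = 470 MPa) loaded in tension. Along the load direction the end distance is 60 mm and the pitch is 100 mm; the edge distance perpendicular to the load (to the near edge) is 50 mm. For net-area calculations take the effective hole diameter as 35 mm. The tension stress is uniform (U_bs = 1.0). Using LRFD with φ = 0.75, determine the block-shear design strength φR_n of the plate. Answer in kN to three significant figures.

754 kN

Shear plane L_v = 60 + 4·100 = 460 mm; A_gv = 460 × 10 = 4600 mm².
A_nv = (460 − 4.5·35) × 10 = 3025 mm².
A_nt = (50 − 0.5·35) × 10 = 325 mm².
0.6 F_u A_nv = 853.1 kN; 0.6 F_y A_gv = 979.8 kN → shear rupture governs the shear term.
R_n = 853.1 + 1.0 × 470 × 325 / 1000 = 1006 kN.
Design strength φR_n = 0.75 × 1006 = 754 kN.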